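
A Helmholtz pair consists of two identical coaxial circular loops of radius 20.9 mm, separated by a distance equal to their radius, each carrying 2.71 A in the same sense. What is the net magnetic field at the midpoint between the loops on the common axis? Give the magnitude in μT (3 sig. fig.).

B ≈ 117 μT

Each loop contributes B = μ₀IR²/[2(R²+z²)^(3/2)] on the axis, with z measured from that loop.
Loop 1 (z = 0.01045 m): B₁ = 5.83×10⁻⁵ T. Loop 2 (z = 0.01045 m): B₂ = 5.83×10⁻⁵ T.
The fields add: B = B₁ + B₂ = 1.17×10⁻⁴ T.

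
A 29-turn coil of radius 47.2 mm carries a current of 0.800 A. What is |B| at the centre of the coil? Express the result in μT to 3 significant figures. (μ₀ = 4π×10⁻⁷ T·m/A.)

For an N-turn flat coil, B = Nμ₀I/(2R) with R = 0.0472 m.
B = 29 × 1.06×10⁻⁵ T = 3.09×10⁻⁴ T.

B ≈ 309 μT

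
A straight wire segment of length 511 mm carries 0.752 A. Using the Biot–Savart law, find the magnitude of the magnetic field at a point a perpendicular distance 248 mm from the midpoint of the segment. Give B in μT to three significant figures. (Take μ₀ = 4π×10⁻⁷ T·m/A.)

For a finite straight segment, B = (μ₀I/4πd)(sinθ₁ + sinθ₂), where θ₁, θ₂ are the angles from the perpendicular to each end.
The perpendicular from the point meets the wire at its midpoint, so each end is L/2 = 0.2555 m away along the wire.
sinθ₁ = 0.2555/√(0.2555²+0.248²) = 0.7176; sinθ₂ = 0.2555/√(0.2555²+0.248²) = 0.7176.
B = (4π×10⁻⁷ × 0.752) / (4π × 0.248) × (0.7176 + 0.7176) = 4.35×10⁻⁷ T.

B ≈ 0.435 μT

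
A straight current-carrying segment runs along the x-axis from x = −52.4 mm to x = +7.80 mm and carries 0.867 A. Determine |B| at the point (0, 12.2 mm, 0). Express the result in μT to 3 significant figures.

B ≈ 10.7 μT

For a finite straight segment, B = (μ₀I/4πd)(sinθ₁ + sinθ₂), where θ₁, θ₂ are the angles from the perpendicular to each end.
The perpendicular distance is d = 0.0122 m; the end-offsets along the wire are a = 0.0524 m and b = 0.0078 m.
sinθ₁ = 0.0524/√(0.0524²+0.0122²) = 0.9740; sinθ₂ = 0.0078/√(0.0078²+0.0122²) = 0.5387.
B = (4π×10⁻⁷ × 0.867) / (4π × 0.0122) × (0.9740 + 0.5387) = 1.07×10⁻⁵ T.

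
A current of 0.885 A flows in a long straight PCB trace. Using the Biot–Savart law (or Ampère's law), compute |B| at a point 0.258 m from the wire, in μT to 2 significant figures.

B ≈ 0.69 μT

For an infinitely long straight wire, B = μ₀I/(2πd).
B = (4π×10⁻⁷ × 0.885) / (2π × 0.258) = 6.86×10⁻⁷ T.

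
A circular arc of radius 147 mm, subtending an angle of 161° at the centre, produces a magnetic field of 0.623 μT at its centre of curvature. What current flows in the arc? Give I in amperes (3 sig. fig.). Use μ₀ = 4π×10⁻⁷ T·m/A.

For a circular arc, B = μ₀Iφ/(4πR) with φ in radians; here φ = 2.81 rad.
So I = 4πRB/(μ₀φ) = 4π × 0.147 × 6.23×10⁻⁷ / (4π×10⁻⁷ × 2.81) = 0.326 A.

I ≈ 0.326 A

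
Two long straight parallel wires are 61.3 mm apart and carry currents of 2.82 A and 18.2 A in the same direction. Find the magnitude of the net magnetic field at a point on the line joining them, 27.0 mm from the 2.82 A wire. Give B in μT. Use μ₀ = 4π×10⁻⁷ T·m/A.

B ≈ 85.2 μT

Each long wire gives B = μ₀I/(2πd). Distances are d₁ = 0.027 m and d₂ = 0.0343 m.
B₁ = 2.09×10⁻⁵ T, B₂ = 1.06×10⁻⁴ T.
Between parallel currents the two contributions point in opposite directions, so they subtract. B = |B₁ − B₂| = |2.09×10⁻⁵ − 1.06×10⁻⁴| = 8.52×10⁻⁵ T.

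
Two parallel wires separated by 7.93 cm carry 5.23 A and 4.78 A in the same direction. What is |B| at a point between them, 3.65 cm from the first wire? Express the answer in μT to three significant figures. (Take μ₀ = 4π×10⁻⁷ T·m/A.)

B ≈ 6.32 μT

Each long wire gives B = μ₀I/(2πd). Distances are d₁ = 0.0365 m and d₂ = 0.0428 m.
B₁ = 2.87×10⁻⁵ T, B₂ = 2.23×10⁻⁵ T.
Between parallel currents the two contributions point in opposite directions, so they subtract. B = |B₁ − B₂| = |2.87×10⁻⁵ − 2.23×10⁻⁵| = 6.32×10⁻⁶ T.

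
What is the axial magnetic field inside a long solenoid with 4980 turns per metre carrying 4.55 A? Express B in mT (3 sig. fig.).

B ≈ 28.5 mT

Inside a long solenoid, B = μ₀nI with n = 4980 turns/m.
B = 4π×10⁻⁷ × 4980 × 4.55 = 2.85×10⁻² T.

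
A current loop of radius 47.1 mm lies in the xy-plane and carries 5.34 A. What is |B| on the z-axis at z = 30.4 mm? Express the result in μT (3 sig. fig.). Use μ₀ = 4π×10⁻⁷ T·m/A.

On the axis of a circular loop, B = μ₀IR² / [2(R²+z²)^(3/2)].
R² + z² = (0.0471)² + (0.0304)² = 0.003143 m², and (R²+z²)^(3/2) = 1.76×10⁻⁴ m³.
B = (4π×10⁻⁷ × 5.34 × 0.002218) / (2 × 1.76×10⁻⁴) = 4.23×10⁻⁵ T.

B ≈ 42.3 μT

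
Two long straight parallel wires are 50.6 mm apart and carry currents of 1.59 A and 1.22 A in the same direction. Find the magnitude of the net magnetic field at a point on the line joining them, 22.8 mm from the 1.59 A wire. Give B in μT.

Each long wire gives B = μ₀I/(2πd). Distances are d₁ = 0.0228 m and d₂ = 0.0278 m.
B₁ = 1.39×10⁻⁵ T, B₂ = 8.78×10⁻⁶ T.
Between parallel currents the two contributions point in opposite directions, so they subtract. B = |B₁ − B₂| = |1.39×10⁻⁵ − 8.78×10⁻⁶| = 5.17×10⁻⁶ T.

B ≈ 5.17 μT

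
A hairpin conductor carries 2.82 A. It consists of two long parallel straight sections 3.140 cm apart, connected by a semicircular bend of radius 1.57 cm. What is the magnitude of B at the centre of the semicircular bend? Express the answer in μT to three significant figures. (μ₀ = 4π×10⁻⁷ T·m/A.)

B ≈ 92.4 μT

The semicircular arc contributes B_arc = μ₀I·π/(4πR) = μ₀I/(4R) = 5.64×10⁻⁵ T.
Each semi-infinite lead is at perpendicular distance R = 0.0157 m from the centre, with the perpendicular foot at its near end, so it contributes μ₀I/(4πR); both point the same way, together 3.59×10⁻⁵ T.
Arc and leads all point the same direction: B = 5.64×10⁻⁵ + 3.59×10⁻⁵ = 9.24×10⁻⁵ T.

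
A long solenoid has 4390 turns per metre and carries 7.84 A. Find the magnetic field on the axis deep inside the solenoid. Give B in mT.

Inside a long solenoid, B = μ₀nI with n = 4390 turns/m.
B = 4π×10⁻⁷ × 4390 × 7.84 = 4.33×10⁻² T.

B ≈ 43.3 mT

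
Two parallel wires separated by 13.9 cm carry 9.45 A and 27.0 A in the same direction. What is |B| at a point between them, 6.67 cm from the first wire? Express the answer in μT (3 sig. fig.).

B ≈ 46.4 μT

Each long wire gives B = μ₀I/(2πd). Distances are d₁ = 0.0667 m and d₂ = 0.0723 m.
B₁ = 2.83×10⁻⁵ T, B₂ = 7.47×10⁻⁵ T.
Between parallel currents the two contributions point in opposite directions, so they subtract. B = |B₁ − B₂| = |2.83×10⁻⁵ − 7.47×10⁻⁵| = 4.64×10⁻⁵ T.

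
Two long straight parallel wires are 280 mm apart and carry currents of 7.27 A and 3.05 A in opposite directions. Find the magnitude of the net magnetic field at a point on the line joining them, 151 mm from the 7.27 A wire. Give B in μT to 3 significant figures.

Each long wire gives B = μ₀I/(2πd). Distances are d₁ = 0.151 m and d₂ = 0.129 m.
B₁ = 9.63×10⁻⁶ T, B₂ = 4.73×10⁻⁶ T.
Between antiparallel currents both contributions point the same way, so they add. B = B₁ + B₂ = 9.63×10⁻⁶ + 4.73×10⁻⁶ = 1.44×10⁻⁵ T.

B ≈ 14.4 μT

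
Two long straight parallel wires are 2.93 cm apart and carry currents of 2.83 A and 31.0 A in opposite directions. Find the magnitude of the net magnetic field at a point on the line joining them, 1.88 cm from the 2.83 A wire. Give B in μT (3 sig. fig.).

B ≈ 621 μT

Each long wire gives B = μ₀I/(2πd). Distances are d₁ = 0.0188 m and d₂ = 0.0105 m.
B₁ = 3.01×10⁻⁵ T, B₂ = 5.90×10⁻⁴ T.
Between antiparallel currents both contributions point the same way, so they add. B = B₁ + B₂ = 3.01×10⁻⁵ + 5.90×10⁻⁴ = 6.21×10⁻⁴ T.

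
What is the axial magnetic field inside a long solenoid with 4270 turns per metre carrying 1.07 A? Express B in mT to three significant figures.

Inside a long solenoid, B = μ₀nI with n = 4270 turns/m.
B = 4π×10⁻⁷ × 4270 × 1.07 = 5.74×10⁻³ T.

B ≈ 5.74 mT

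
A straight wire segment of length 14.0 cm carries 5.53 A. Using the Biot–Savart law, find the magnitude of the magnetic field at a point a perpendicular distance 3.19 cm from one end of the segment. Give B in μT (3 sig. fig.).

B ≈ 16.9 μT

For a finite straight segment, B = (μ₀I/4πd)(sinθ₁ + sinθ₂), where θ₁, θ₂ are the angles from the perpendicular to each end.
The perpendicular foot is at one end, so the two end-offsets along the wire are 0 and L = 0.14 m.
sinθ₁ = 0/√(0²+0.0319²) = 0.0000; sinθ₂ = 0.14/√(0.14²+0.0319²) = 0.9750.
B = (4π×10⁻⁷ × 5.53) / (4π × 0.0319) × (0.0000 + 0.9750) = 1.69×10⁻⁵ T.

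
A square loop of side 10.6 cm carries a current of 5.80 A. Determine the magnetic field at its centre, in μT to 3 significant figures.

B ≈ 61.9 μT

Each side is a finite straight segment at perpendicular distance d = a/(2 tan(π/4)) = 0.053 m from the centre, with end-angles ±π/4.
One side contributes B₁ = (μ₀I/4πd)·2 sin(π/4) = 1.55×10⁻⁵ T.
All 4 sides add in the same direction: B = 4 × 1.55×10⁻⁵ = 6.19×10⁻⁵ T.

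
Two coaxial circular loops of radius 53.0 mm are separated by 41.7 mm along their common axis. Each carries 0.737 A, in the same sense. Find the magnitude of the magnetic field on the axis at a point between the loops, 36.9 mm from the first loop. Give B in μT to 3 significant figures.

B ≈ 13.5 μT

Each loop contributes B = μ₀IR²/[2(R²+z²)^(3/2)] on the axis, with z measured from that loop.
Loop 1 (z = 0.0369 m): B₁ = 4.83×10⁻⁶ T. Loop 2 (z = 0.0048 m): B₂ = 8.63×10⁻⁶ T.
The fields add: B = B₁ + B₂ = 1.35×10⁻⁵ T.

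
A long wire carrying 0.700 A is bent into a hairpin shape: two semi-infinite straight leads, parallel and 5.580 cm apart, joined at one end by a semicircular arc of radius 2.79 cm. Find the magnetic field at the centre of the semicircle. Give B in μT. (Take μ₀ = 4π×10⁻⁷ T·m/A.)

B ≈ 12.9 μT

The semicircular arc contributes B_arc = μ₀I·π/(4πR) = μ₀I/(4R) = 7.88×10⁻⁶ T.
Each semi-infinite lead is at perpendicular distance R = 0.0279 m from the centre, with the perpendicular foot at its near end, so it contributes μ₀I/(4πR); both point the same way, together 5.02×10⁻⁶ T.
Arc and leads all point the same direction: B = 7.88×10⁻⁶ + 5.02×10⁻⁶ = 1.29×10⁻⁵ T.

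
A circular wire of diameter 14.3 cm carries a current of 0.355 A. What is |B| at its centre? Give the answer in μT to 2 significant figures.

B ≈ 3.1 μT

At the centre of a circular loop the Biot–Savart law gives B = μ₀I/(2R) (so R = 0.0715 m).
B = (4π×10⁻⁷ × 0.355) / (2 × 0.0715) = 3.12×10⁻⁶ T.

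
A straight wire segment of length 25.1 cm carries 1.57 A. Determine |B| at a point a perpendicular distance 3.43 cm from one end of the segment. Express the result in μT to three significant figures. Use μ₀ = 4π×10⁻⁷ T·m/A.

For a finite straight segment, B = (μ₀I/4πd)(sinθ₁ + sinθ₂), where θ₁, θ₂ are the angles from the perpendicular to each end.
The perpendicular foot is at one end, so the two end-offsets along the wire are 0 and L = 0.251 m.
sinθ₁ = 0/√(0²+0.0343²) = 0.0000; sinθ₂ = 0.251/√(0.251²+0.0343²) = 0.9908.
B = (4π×10⁻⁷ × 1.57) / (4π × 0.0343) × (0.0000 + 0.9908) = 4.54×10⁻⁶ T.

B ≈ 4.54 μT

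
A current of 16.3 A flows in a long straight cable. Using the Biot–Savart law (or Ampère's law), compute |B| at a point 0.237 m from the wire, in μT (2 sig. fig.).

B ≈ 14 μT

For an infinitely long straight wire, B = μ₀I/(2πd).
B = (4π×10⁻⁷ × 16.3) / (2π × 0.237) = 1.38×10⁻⁵ T.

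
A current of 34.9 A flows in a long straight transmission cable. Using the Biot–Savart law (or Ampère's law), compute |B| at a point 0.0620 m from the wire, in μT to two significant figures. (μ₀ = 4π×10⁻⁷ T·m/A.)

B ≈ 110 μT

For an infinitely long straight wire, B = μ₀I/(2πd).
B = (4π×10⁻⁷ × 34.9) / (2π × 0.062) = 1.13×10⁻⁴ T.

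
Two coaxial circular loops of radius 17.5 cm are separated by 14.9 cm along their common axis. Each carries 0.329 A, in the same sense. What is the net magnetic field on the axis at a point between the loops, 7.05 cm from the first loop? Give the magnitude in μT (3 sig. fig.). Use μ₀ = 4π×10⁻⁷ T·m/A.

Each loop contributes B = μ₀IR²/[2(R²+z²)^(3/2)] on the axis, with z measured from that loop.
Loop 1 (z = 0.0705 m): B₁ = 9.43×10⁻⁷ T. Loop 2 (z = 0.0785 m): B₂ = 8.97×10⁻⁷ T.
The fields add: B = B₁ + B₂ = 1.84×10⁻⁶ T.

B ≈ 1.84 μT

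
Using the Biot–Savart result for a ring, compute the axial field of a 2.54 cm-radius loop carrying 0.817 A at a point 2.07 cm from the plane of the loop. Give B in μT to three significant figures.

On the axis of a circular loop, B = μ₀IR² / [2(R²+z²)^(3/2)].
R² + z² = (0.0254)² + (0.0207)² = 0.001074 m², and (R²+z²)^(3/2) = 3.52×10⁻⁵ m³.
B = (4π×10⁻⁷ × 0.817 × 0.0006452) / (2 × 3.52×10⁻⁵) = 9.41×10⁻⁶ T.

B ≈ 9.41 μT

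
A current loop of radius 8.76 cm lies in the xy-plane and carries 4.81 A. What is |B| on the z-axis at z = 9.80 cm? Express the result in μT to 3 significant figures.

B ≈ 10.2 μT

On the axis of a circular loop, B = μ₀IR² / [2(R²+z²)^(3/2)].
R² + z² = (0.0876)² + (0.098)² = 0.01728 m², and (R²+z²)^(3/2) = 2.27×10⁻³ m³.
B = (4π×10⁻⁷ × 4.81 × 0.007674) / (2 × 2.27×10⁻³) = 1.02×10⁻⁵ T.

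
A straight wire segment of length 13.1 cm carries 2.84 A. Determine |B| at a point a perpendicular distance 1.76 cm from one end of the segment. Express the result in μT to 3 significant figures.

B ≈ 16.0 μT

For a finite straight segment, B = (μ₀I/4πd)(sinθ₁ + sinθ₂), where θ₁, θ₂ are the angles from the perpendicular to each end.
The perpendicular foot is at one end, so the two end-offsets along the wire are 0 and L = 0.131 m.
sinθ₁ = 0/√(0²+0.0176²) = 0.0000; sinθ₂ = 0.131/√(0.131²+0.0176²) = 0.9911.
B = (4π×10⁻⁷ × 2.84) / (4π × 0.0176) × (0.0000 + 0.9911) = 1.60×10⁻⁵ T.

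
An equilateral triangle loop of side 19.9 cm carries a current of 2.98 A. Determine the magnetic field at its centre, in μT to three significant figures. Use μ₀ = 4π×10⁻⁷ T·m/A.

Each side is a finite straight segment at perpendicular distance d = a/(2 tan(π/3)) = 0.05745 m from the centre, with end-angles ±π/3.
One side contributes B₁ = (μ₀I/4πd)·2 sin(π/3) = 8.98×10⁻⁶ T.
All 3 sides add in the same direction: B = 3 × 8.98×10⁻⁶ = 2.70×10⁻⁵ T.

B ≈ 27.0 μT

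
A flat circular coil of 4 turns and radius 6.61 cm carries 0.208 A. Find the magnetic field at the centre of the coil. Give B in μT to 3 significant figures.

B ≈ 7.91 μT

For an N-turn flat coil, B = Nμ₀I/(2R) with R = 0.0661 m.
B = 4 × 1.98×10⁻⁶ T = 7.91×10⁻⁶ T.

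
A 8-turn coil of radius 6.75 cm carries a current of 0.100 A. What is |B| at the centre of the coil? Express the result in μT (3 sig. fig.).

For an N-turn flat coil, B = Nμ₀I/(2R) with R = 0.0675 m.
B = 8 × 9.31×10⁻⁷ T = 7.45×10⁻⁶ T.

B ≈ 7.45 μT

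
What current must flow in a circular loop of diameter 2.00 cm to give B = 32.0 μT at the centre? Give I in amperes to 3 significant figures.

At the centre of a circular loop B = μ₀I/(2R), so I = 2RB/μ₀.
With R = 0.01 m, I = 2 × 0.01 × 3.20×10⁻⁵ / (4π×10⁻⁷) = 0.509 A.

I ≈ 0.509 A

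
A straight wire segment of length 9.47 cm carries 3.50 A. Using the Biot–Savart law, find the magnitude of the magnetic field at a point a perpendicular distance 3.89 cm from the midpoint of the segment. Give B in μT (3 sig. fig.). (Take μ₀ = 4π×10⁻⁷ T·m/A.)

For a finite straight segment, B = (μ₀I/4πd)(sinθ₁ + sinθ₂), where θ₁, θ₂ are the angles from the perpendicular to each end.
The perpendicular from the point meets the wire at its midpoint, so each end is L/2 = 0.04735 m away along the wire.
sinθ₁ = 0.04735/√(0.04735²+0.0389²) = 0.7727; sinθ₂ = 0.04735/√(0.04735²+0.0389²) = 0.7727.
B = (4π×10⁻⁷ × 3.50) / (4π × 0.0389) × (0.7727 + 0.7727) = 1.39×10⁻⁵ T.

B ≈ 13.9 μT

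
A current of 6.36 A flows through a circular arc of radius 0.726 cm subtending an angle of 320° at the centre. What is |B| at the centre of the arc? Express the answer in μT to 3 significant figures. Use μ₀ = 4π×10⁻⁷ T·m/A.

B ≈ 489 μT

The Biot–Savart field of a circular arc at its centre is B = μ₀Iφ/(4πR), with φ = 5.585 rad.
B = (4π×10⁻⁷ × 6.36 × 5.585) / (4π × 0.00726) = 4.89×10⁻⁴ T.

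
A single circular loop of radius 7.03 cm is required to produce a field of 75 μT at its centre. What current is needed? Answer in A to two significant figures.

At the centre of a circular loop B = μ₀I/(2R), so I = 2RB/μ₀.
With R = 0.0703 m, I = 2 × 0.0703 × 7.50×10⁻⁵ / (4π×10⁻⁷) = 8.39 A.

I ≈ 8.4 A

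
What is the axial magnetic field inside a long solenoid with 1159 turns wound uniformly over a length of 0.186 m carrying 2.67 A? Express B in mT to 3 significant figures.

Inside a long solenoid, B = μ₀nI with n = 6231 turns/m.
B = 4π×10⁻⁷ × 6231 × 2.67 = 2.09×10⁻² T.

B ≈ 20.9 mT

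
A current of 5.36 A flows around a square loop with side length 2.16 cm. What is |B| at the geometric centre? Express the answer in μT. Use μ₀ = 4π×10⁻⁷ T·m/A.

Each side is a finite straight segment at perpendicular distance d = a/(2 tan(π/4)) = 0.0108 m from the centre, with end-angles ±π/4.
One side contributes B₁ = (μ₀I/4πd)·2 sin(π/4) = 7.02×10⁻⁵ T.
All 4 sides add in the same direction: B = 4 × 7.02×10⁻⁵ = 2.81×10⁻⁴ T.

B ≈ 281 μT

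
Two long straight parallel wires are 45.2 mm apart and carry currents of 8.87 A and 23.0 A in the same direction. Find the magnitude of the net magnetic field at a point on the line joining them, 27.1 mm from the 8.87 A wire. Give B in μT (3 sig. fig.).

B ≈ 189 μT

Each long wire gives B = μ₀I/(2πd). Distances are d₁ = 0.0271 m and d₂ = 0.0181 m.
B₁ = 6.55×10⁻⁵ T, B₂ = 2.54×10⁻⁴ T.
Between parallel currents the two contributions point in opposite directions, so they subtract. B = |B₁ − B₂| = |6.55×10⁻⁵ − 2.54×10⁻⁴| = 1.89×10⁻⁴ T.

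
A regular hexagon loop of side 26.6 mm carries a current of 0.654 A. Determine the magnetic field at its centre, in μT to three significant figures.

Each side is a finite straight segment at perpendicular distance d = a/(2 tan(π/6)) = 0.02304 m from the centre, with end-angles ±π/6.
One side contributes B₁ = (μ₀I/4πd)·2 sin(π/6) = 2.84×10⁻⁶ T.
All 6 sides add in the same direction: B = 6 × 2.84×10⁻⁶ = 1.70×10⁻⁵ T.

B ≈ 17.0 μT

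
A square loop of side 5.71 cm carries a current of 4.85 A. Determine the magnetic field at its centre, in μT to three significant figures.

B ≈ 96.1 μT

Each side is a finite straight segment at perpendicular distance d = a/(2 tan(π/4)) = 0.02855 m from the centre, with end-angles ±π/4.
One side contributes B₁ = (μ₀I/4πd)·2 sin(π/4) = 2.40×10⁻⁵ T.
All 4 sides add in the same direction: B = 4 × 2.40×10⁻⁵ = 9.61×10⁻⁵ T.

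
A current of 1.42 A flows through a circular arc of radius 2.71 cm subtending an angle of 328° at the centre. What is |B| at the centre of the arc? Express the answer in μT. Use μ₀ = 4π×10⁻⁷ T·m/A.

The Biot–Savart field of a circular arc at its centre is B = μ₀Iφ/(4πR), with φ = 5.725 rad.
B = (4π×10⁻⁷ × 1.42 × 5.725) / (4π × 0.0271) = 3.00×10⁻⁵ T.

B ≈ 30.0 μT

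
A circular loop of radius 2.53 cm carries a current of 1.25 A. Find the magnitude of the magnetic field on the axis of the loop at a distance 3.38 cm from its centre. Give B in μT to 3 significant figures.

On the axis of a circular loop, B = μ₀IR² / [2(R²+z²)^(3/2)].
R² + z² = (0.0253)² + (0.0338)² = 0.001783 m², and (R²+z²)^(3/2) = 7.53×10⁻⁵ m³.
B = (4π×10⁻⁷ × 1.25 × 0.0006401) / (2 × 7.53×10⁻⁵) = 6.68×10⁻⁶ T.

B ≈ 6.68 μT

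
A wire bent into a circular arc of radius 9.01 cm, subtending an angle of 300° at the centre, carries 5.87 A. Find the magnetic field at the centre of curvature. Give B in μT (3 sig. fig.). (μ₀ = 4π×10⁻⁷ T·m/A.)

The Biot–Savart field of a circular arc at its centre is B = μ₀Iφ/(4πR), with φ = 5.236 rad.
B = (4π×10⁻⁷ × 5.87 × 5.236) / (4π × 0.0901) = 3.41×10⁻⁵ T.

B ≈ 34.1 μT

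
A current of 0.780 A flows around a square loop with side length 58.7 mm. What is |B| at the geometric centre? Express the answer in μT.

B ≈ 15.0 μT

Each side is a finite straight segment at perpendicular distance d = a/(2 tan(π/4)) = 0.02935 m from the centre, with end-angles ±π/4.
One side contributes B₁ = (μ₀I/4πd)·2 sin(π/4) = 3.76×10⁻⁶ T.
All 4 sides add in the same direction: B = 4 × 3.76×10⁻⁶ = 1.50×10⁻⁵ T.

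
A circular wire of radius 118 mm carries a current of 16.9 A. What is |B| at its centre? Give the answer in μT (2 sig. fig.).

At the centre of a circular loop the Biot–Savart law gives B = μ₀I/(2R).
B = (4π×10⁻⁷ × 16.9) / (2 × 0.118) = 9.00×10⁻⁵ T.

B ≈ 90 μT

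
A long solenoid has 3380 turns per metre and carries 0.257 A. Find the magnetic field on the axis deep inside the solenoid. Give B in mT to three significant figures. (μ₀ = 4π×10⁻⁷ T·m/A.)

B ≈ 1.09 mT

Inside a long solenoid, B = μ₀nI with n = 3380 turns/m.
B = 4π×10⁻⁷ × 3380 × 0.257 = 1.09×10⁻³ T.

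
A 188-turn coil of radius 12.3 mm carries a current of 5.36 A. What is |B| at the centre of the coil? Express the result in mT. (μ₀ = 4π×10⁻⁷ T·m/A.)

For an N-turn flat coil, B = Nμ₀I/(2R) with R = 0.0123 m.
B = 188 × 2.74×10⁻⁴ T = 5.15×10⁻² T.

B ≈ 51.5 mT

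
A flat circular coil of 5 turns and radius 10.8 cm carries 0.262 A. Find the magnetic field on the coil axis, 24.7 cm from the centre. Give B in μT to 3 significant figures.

B ≈ 0.490 μT

For an N-turn flat coil, B = Nμ₀IR²/[2(R²+z²)^(3/2)] with R = 0.108 m, z = 0.247 m.
B = 5 × 9.80×10⁻⁸ T = 4.90×10⁻⁷ T.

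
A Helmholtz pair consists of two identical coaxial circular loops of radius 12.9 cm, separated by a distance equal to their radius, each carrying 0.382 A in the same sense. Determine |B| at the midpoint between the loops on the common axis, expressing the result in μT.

B ≈ 2.66 μT

Each loop contributes B = μ₀IR²/[2(R²+z²)^(3/2)] on the axis, with z measured from that loop.
Loop 1 (z = 0.0645 m): B₁ = 1.33×10⁻⁶ T. Loop 2 (z = 0.0645 m): B₂ = 1.33×10⁻⁶ T.
The fields add: B = B₁ + B₂ = 2.66×10⁻⁶ T.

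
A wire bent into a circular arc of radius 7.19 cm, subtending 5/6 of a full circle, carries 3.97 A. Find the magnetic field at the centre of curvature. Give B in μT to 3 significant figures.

B ≈ 28.9 μT

The Biot–Savart field of a circular arc at its centre is B = μ₀Iφ/(4πR), with φ = 5.236 rad.
B = (4π×10⁻⁷ × 3.97 × 5.236) / (4π × 0.0719) = 2.89×10⁻⁵ T.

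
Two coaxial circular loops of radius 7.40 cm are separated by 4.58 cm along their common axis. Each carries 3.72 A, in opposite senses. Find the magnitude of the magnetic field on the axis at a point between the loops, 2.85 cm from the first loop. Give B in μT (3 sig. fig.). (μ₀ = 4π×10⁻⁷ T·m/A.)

Each loop contributes B = μ₀IR²/[2(R²+z²)^(3/2)] on the axis, with z measured from that loop.
Loop 1 (z = 0.0285 m): B₁ = 2.57×10⁻⁵ T. Loop 2 (z = 0.0173 m): B₂ = 2.92×10⁻⁵ T.
The fields oppose: B = |B₁ − B₂| = 3.49×10⁻⁶ T.

B ≈ 3.49 μT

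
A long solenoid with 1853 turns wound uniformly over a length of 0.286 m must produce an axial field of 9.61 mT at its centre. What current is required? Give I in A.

Inside a long solenoid B = μ₀nI with n = 6479 m⁻¹, so I = B/(μ₀n).
I = 9.61×10⁻³ / (4π×10⁻⁷ × 6479) = 1.18 A.

I ≈ 1.18 A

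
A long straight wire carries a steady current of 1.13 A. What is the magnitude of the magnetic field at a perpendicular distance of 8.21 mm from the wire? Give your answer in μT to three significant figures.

B ≈ 27.5 μT

For an infinitely long straight wire, B = μ₀I/(2πd).
B = (4π×10⁻⁷ × 1.13) / (2π × 0.00821) = 2.75×10⁻⁵ T.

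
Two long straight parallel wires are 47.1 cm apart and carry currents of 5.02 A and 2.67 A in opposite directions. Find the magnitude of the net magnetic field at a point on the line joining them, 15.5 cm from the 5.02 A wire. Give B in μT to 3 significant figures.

Each long wire gives B = μ₀I/(2πd). Distances are d₁ = 0.155 m and d₂ = 0.316 m.
B₁ = 6.48×10⁻⁶ T, B₂ = 1.69×10⁻⁶ T.
Between antiparallel currents both contributions point the same way, so they add. B = B₁ + B₂ = 6.48×10⁻⁶ + 1.69×10⁻⁶ = 8.17×10⁻⁶ T.

B ≈ 8.17 μT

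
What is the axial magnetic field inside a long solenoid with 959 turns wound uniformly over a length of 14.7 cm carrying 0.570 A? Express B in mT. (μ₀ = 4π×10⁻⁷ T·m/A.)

Inside a long solenoid, B = μ₀nI with n = 6524 turns/m.
B = 4π×10⁻⁷ × 6524 × 0.570 = 4.67×10⁻³ T.

B ≈ 4.67 mT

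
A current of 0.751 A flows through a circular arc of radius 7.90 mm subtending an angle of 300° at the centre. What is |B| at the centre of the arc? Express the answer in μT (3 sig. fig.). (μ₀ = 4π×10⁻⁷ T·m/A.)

The Biot–Savart field of a circular arc at its centre is B = μ₀Iφ/(4πR), with φ = 5.236 rad.
B = (4π×10⁻⁷ × 0.751 × 5.236) / (4π × 0.0079) = 4.98×10⁻⁵ T.

B ≈ 49.8 μT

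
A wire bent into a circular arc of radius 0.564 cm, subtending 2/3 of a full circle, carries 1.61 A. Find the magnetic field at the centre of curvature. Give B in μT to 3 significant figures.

The Biot–Savart field of a circular arc at its centre is B = μ₀Iφ/(4πR), with φ = 4.189 rad.
B = (4π×10⁻⁷ × 1.61 × 4.189) / (4π × 0.00564) = 1.20×10⁻⁴ T.

B ≈ 120 μT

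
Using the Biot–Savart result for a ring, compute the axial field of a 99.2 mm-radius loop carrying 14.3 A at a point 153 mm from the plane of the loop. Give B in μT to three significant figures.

On the axis of a circular loop, B = μ₀IR² / [2(R²+z²)^(3/2)].
R² + z² = (0.0992)² + (0.153)² = 0.03325 m², and (R²+z²)^(3/2) = 6.06×10⁻³ m³.
B = (4π×10⁻⁷ × 14.3 × 0.009841) / (2 × 6.06×10⁻³) = 1.46×10⁻⁵ T.

B ≈ 14.6 μT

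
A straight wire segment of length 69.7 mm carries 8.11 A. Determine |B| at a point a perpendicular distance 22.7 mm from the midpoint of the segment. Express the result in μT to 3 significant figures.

For a finite straight segment, B = (μ₀I/4πd)(sinθ₁ + sinθ₂), where θ₁, θ₂ are the angles from the perpendicular to each end.
The perpendicular from the point meets the wire at its midpoint, so each end is L/2 = 0.03485 m away along the wire.
sinθ₁ = 0.03485/√(0.03485²+0.0227²) = 0.8379; sinθ₂ = 0.03485/√(0.03485²+0.0227²) = 0.8379.
B = (4π×10⁻⁷ × 8.11) / (4π × 0.0227) × (0.8379 + 0.8379) = 5.99×10⁻⁵ T.

B ≈ 59.9 μT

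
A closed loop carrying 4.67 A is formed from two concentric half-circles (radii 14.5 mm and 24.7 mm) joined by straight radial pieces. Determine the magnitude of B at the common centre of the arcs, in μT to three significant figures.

B ≈ 41.8 μT

The radial connectors point toward the centre, so dl × r̂ = 0 and they contribute nothing.
Each semicircle gives μ₀I/(4R): inner arc 1.01×10⁻⁴ T, outer arc 5.94×10⁻⁵ T.
The two arcs carry current in opposite angular senses, so their fields oppose: B = |1.01×10⁻⁴ − 5.94×10⁻⁵| = 4.18×10⁻⁵ T.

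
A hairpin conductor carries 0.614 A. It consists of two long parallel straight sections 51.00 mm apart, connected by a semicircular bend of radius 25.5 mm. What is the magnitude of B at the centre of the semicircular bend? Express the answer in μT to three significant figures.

The semicircular arc contributes B_arc = μ₀I·π/(4πR) = μ₀I/(4R) = 7.56×10⁻⁶ T.
Each semi-infinite lead is at perpendicular distance R = 0.0255 m from the centre, with the perpendicular foot at its near end, so it contributes μ₀I/(4πR); both point the same way, together 4.82×10⁻⁶ T.
Arc and leads all point the same direction: B = 7.56×10⁻⁶ + 4.82×10⁻⁶ = 1.24×10⁻⁵ T.

B ≈ 12.4 μT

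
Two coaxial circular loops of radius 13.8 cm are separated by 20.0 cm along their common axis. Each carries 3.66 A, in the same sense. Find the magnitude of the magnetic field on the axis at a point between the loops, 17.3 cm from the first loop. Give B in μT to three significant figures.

Each loop contributes B = μ₀IR²/[2(R²+z²)^(3/2)] on the axis, with z measured from that loop.
Loop 1 (z = 0.173 m): B₁ = 4.04×10⁻⁶ T. Loop 2 (z = 0.027 m): B₂ = 1.58×10⁻⁵ T.
The fields add: B = B₁ + B₂ = 1.98×10⁻⁵ T.

B ≈ 19.8 μT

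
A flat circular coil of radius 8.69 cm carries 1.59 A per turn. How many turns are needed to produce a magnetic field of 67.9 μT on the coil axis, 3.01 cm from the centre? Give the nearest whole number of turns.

N = 7

For an N-turn coil, B = Nμ₀IR²/[2(R²+z²)^(3/2)]. A single turn gives B₁ = 9.70×10⁻⁶ T with R = 0.0869 m, z = 0.0301 m.
N = B/B₁ = 6.79×10⁻⁵ / 9.70×10⁻⁶ = 7.00.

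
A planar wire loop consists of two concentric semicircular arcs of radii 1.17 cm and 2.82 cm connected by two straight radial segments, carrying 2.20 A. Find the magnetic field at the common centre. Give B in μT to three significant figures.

B ≈ 34.6 μT

The radial connectors point toward the centre, so dl × r̂ = 0 and they contribute nothing.
Each semicircle gives μ₀I/(4R): inner arc 5.91×10⁻⁵ T, outer arc 2.45×10⁻⁵ T.
The two arcs carry current in opposite angular senses, so their fields oppose: B = |5.91×10⁻⁵ − 2.45×10⁻⁵| = 3.46×10⁻⁵ T.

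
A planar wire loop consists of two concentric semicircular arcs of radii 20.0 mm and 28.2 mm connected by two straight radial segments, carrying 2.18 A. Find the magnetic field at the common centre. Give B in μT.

The radial connectors point toward the centre, so dl × r̂ = 0 and they contribute nothing.
Each semicircle gives μ₀I/(4R): inner arc 3.42×10⁻⁵ T, outer arc 2.43×10⁻⁵ T.
The two arcs carry current in opposite angular senses, so their fields oppose: B = |3.42×10⁻⁵ − 2.43×10⁻⁵| = 9.96×10⁻⁶ T.

B ≈ 9.96 μT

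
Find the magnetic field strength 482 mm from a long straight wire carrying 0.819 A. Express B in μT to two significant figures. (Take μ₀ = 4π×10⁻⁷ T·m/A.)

For an infinitely long straight wire, B = μ₀I/(2πd).
B = (4π×10⁻⁷ × 0.819) / (2π × 0.482) = 3.40×10⁻⁷ T.

B ≈ 0.34 μT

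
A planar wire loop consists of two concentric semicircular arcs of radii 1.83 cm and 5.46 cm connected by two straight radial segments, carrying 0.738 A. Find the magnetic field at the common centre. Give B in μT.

B ≈ 8.42 μT

The radial connectors point toward the centre, so dl × r̂ = 0 and they contribute nothing.
Each semicircle gives μ₀I/(4R): inner arc 1.27×10⁻⁵ T, outer arc 4.25×10⁻⁶ T.
The two arcs carry current in opposite angular senses, so their fields oppose: B = |1.27×10⁻⁵ − 4.25×10⁻⁶| = 8.42×10⁻⁶ T.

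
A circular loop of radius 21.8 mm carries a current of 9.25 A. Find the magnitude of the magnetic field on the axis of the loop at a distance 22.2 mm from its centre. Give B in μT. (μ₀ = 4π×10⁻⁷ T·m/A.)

B ≈ 91.7 μT

On the axis of a circular loop, B = μ₀IR² / [2(R²+z²)^(3/2)].
R² + z² = (0.0218)² + (0.0222)² = 0.0009681 m², and (R²+z²)^(3/2) = 3.01×10⁻⁵ m³.
B = (4π×10⁻⁷ × 9.25 × 0.0004752) / (2 × 3.01×10⁻⁵) = 9.17×10⁻⁵ T.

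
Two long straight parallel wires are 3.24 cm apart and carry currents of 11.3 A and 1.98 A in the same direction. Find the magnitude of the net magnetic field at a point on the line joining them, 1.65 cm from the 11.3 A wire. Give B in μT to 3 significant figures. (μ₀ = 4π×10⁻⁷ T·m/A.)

B ≈ 112 μT

Each long wire gives B = μ₀I/(2πd). Distances are d₁ = 0.0165 m and d₂ = 0.0159 m.
B₁ = 1.37×10⁻⁴ T, B₂ = 2.49×10⁻⁵ T.
Between parallel currents the two contributions point in opposite directions, so they subtract. B = |B₁ − B₂| = |1.37×10⁻⁴ − 2.49×10⁻⁵| = 1.12×10⁻⁴ T.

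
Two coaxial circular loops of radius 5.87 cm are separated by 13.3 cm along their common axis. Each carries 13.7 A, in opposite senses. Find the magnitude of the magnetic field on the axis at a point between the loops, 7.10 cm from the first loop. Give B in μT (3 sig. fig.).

B ≈ 9.72 μT

Each loop contributes B = μ₀IR²/[2(R²+z²)^(3/2)] on the axis, with z measured from that loop.
Loop 1 (z = 0.071 m): B₁ = 3.79×10⁻⁵ T. Loop 2 (z = 0.062 m): B₂ = 4.77×10⁻⁵ T.
The fields oppose: B = |B₁ − B₂| = 9.72×10⁻⁶ T.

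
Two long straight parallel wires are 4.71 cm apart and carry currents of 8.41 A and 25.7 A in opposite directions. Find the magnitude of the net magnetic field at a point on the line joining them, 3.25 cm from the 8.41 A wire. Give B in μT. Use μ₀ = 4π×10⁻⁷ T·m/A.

Each long wire gives B = μ₀I/(2πd). Distances are d₁ = 0.0325 m and d₂ = 0.0146 m.
B₁ = 5.18×10⁻⁵ T, B₂ = 3.52×10⁻⁴ T.
Between antiparallel currents both contributions point the same way, so they add. B = B₁ + B₂ = 5.18×10⁻⁵ + 3.52×10⁻⁴ = 4.04×10⁻⁴ T.

B ≈ 404 μT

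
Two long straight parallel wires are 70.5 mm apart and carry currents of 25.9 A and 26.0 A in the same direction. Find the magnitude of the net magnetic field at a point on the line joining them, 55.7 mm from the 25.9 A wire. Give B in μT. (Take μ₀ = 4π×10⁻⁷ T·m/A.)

B ≈ 258 μT

Each long wire gives B = μ₀I/(2πd). Distances are d₁ = 0.0557 m and d₂ = 0.0148 m.
B₁ = 9.30×10⁻⁵ T, B₂ = 3.51×10⁻⁴ T.
Between parallel currents the two contributions point in opposite directions, so they subtract. B = |B₁ − B₂| = |9.30×10⁻⁵ − 3.51×10⁻⁴| = 2.58×10⁻⁴ T.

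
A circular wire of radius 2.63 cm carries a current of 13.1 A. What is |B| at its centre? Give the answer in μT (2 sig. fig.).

At the centre of a circular loop the Biot–Savart law gives B = μ₀I/(2R).
B = (4π×10⁻⁷ × 13.1) / (2 × 0.0263) = 3.13×10⁻⁴ T.

B ≈ 310 μT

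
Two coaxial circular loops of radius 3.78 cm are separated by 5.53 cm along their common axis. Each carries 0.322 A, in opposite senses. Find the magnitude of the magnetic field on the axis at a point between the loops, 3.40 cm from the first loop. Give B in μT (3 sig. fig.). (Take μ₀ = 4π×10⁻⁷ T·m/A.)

Each loop contributes B = μ₀IR²/[2(R²+z²)^(3/2)] on the axis, with z measured from that loop.
Loop 1 (z = 0.034 m): B₁ = 2.20×10⁻⁶ T. Loop 2 (z = 0.0213 m): B₂ = 3.54×10⁻⁶ T.
The fields oppose: B = |B₁ − B₂| = 1.34×10⁻⁶ T.

B ≈ 1.34 μT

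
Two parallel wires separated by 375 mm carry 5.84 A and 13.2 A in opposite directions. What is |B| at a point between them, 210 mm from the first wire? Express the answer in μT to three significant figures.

B ≈ 21.6 μT

Each long wire gives B = μ₀I/(2πd). Distances are d₁ = 0.21 m and d₂ = 0.165 m.
B₁ = 5.56×10⁻⁶ T, B₂ = 1.60×10⁻⁵ T.
Between antiparallel currents both contributions point the same way, so they add. B = B₁ + B₂ = 5.56×10⁻⁶ + 1.60×10⁻⁵ = 2.16×10⁻⁵ T.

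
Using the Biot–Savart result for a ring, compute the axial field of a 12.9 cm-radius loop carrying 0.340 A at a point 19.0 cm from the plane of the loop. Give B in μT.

B ≈ 0.294 μT

On the axis of a circular loop, B = μ₀IR² / [2(R²+z²)^(3/2)].
R² + z² = (0.129)² + (0.19)² = 0.05274 m², and (R²+z²)^(3/2) = 1.21×10⁻² m³.
B = (4π×10⁻⁷ × 0.340 × 0.01664) / (2 × 1.21×10⁻²) = 2.94×10⁻⁷ T.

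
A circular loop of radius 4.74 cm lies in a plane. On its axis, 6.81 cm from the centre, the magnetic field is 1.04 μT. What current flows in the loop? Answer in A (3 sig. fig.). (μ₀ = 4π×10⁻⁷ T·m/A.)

I ≈ 0.421 A

On the axis of a loop, B = μ₀IR²/[2(R²+z²)^(3/2)], so I = 2B(R²+z²)^(3/2)/(μ₀R²).
R² + z² = 0.002247 + 0.004638 = 0.006884 m²; raised to 3/2 gives 5.71×10⁻⁴ m³.
I = 2 × 1.04×10⁻⁶ × 5.71×10⁻⁴ / (1.26×10⁻⁶ × 0.002247) = 0.421 A.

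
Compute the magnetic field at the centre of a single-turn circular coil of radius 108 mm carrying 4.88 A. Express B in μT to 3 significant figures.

B ≈ 28.4 μT

At the centre of a circular loop the Biot–Savart law gives B = μ₀I/(2R).
B = (4π×10⁻⁷ × 4.88) / (2 × 0.108) = 2.84×10⁻⁵ T.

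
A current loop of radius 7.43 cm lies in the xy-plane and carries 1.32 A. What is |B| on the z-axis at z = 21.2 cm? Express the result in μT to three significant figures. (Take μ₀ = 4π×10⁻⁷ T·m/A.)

B ≈ 0.404 μT

On the axis of a circular loop, B = μ₀IR² / [2(R²+z²)^(3/2)].
R² + z² = (0.0743)² + (0.212)² = 0.05046 m², and (R²+z²)^(3/2) = 1.13×10⁻² m³.
B = (4π×10⁻⁷ × 1.32 × 0.00552) / (2 × 1.13×10⁻²) = 4.04×10⁻⁷ T.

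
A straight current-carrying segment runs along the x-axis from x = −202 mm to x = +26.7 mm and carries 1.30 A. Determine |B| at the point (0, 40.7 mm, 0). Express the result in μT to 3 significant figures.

For a finite straight segment, B = (μ₀I/4πd)(sinθ₁ + sinθ₂), where θ₁, θ₂ are the angles from the perpendicular to each end.
The perpendicular distance is d = 0.0407 m; the end-offsets along the wire are a = 0.202 m and b = 0.0267 m.
sinθ₁ = 0.202/√(0.202²+0.0407²) = 0.9803; sinθ₂ = 0.0267/√(0.0267²+0.0407²) = 0.5485.
B = (4π×10⁻⁷ × 1.30) / (4π × 0.0407) × (0.9803 + 0.5485) = 4.88×10⁻⁶ T.

B ≈ 4.88 μT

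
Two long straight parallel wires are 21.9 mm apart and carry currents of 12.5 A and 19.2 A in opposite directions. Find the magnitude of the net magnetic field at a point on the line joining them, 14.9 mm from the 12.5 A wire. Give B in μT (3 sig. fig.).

Each long wire gives B = μ₀I/(2πd). Distances are d₁ = 0.0149 m and d₂ = 0.007 m.
B₁ = 1.68×10⁻⁴ T, B₂ = 5.49×10⁻⁴ T.
Between antiparallel currents both contributions point the same way, so they add. B = B₁ + B₂ = 1.68×10⁻⁴ + 5.49×10⁻⁴ = 7.16×10⁻⁴ T.

B ≈ 716 μT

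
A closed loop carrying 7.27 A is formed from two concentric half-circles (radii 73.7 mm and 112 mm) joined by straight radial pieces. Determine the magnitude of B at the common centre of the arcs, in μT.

The radial connectors point toward the centre, so dl × r̂ = 0 and they contribute nothing.
Each semicircle gives μ₀I/(4R): inner arc 3.10×10⁻⁵ T, outer arc 2.04×10⁻⁵ T.
The two arcs carry current in opposite angular senses, so their fields oppose: B = |3.10×10⁻⁵ − 2.04×10⁻⁵| = 1.06×10⁻⁵ T.

B ≈ 10.6 μT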